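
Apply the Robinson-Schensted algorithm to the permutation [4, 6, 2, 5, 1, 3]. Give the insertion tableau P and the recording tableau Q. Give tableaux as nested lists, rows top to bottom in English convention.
P = [[1, 3], [2, 5], [4, 6]], Q = [[1, 2], [3, 4], [5, 6]]

Insert each entry of the permutation into P by Schensted row insertion, recording in Q the position of each new cell.

After inserting 4: P = [[4]].
After inserting 6: P = [[4, 6]].
After inserting 2: P = [[2, 6], [4]].
After inserting 5: P = [[2, 5], [4, 6]].
After inserting 1: P = [[1, 5], [2, 6], [4]].
After inserting 3: P = [[1, 3], [2, 5], [4, 6]].

So P = [[1, 3], [2, 5], [4, 6]], Q = [[1, 2], [3, 4], [5, 6]].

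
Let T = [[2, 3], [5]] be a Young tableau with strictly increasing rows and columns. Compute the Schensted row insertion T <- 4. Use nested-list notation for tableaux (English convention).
4 is larger than every entry of row 1, so it is appended to row 1. The new tableau is [[2, 3, 4], [5]].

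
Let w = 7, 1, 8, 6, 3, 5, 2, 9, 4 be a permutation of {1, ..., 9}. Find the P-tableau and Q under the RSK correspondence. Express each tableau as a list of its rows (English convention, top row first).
P = [[1, 2, 4, 9], [3, 5], [6, 8], [7]], Q = [[1, 3, 6, 8], [2, 4], [5, 9], [7]]

Insert each entry of the permutation into P by Schensted row insertion, recording in Q the position of each new cell.

Insert 7: appended to row 1. P = [[7]], Q = [[1]].
Insert 1: 1 bumps 7 from row 1; 7 starts row 2. P = [[1], [7]], Q = [[1], [2]].
Insert 8: appended to row 1. P = [[1, 8], [7]], Q = [[1, 3], [2]].
Insert 6: 6 bumps 8 from row 1; 8 appends to row 2. P = [[1, 6], [7, 8]], Q = [[1, 3], [2, 4]].
Insert 3: 3 bumps 6 from row 1; 6 bumps 7 from row 2; 7 starts row 3. P = [[1, 3], [6, 8], [7]], Q = [[1, 3], [2, 4], [5]].
Insert 5: appended to row 1. P = [[1, 3, 5], [6, 8], [7]], Q = [[1, 3, 6], [2, 4], [5]].
Insert 2: 2 bumps 3 from row 1; 3 bumps 6 from row 2; 6 bumps 7 from row 3; 7 starts row 4. P = [[1, 2, 5], [3, 8], [6], [7]], Q = [[1, 3, 6], [2, 4], [5], [7]].
Insert 9: appended to row 1. P = [[1, 2, 5, 9], [3, 8], [6], [7]], Q = [[1, 3, 6, 8], [2, 4], [5], [7]].
Insert 4: 4 bumps 5 from row 1; 5 bumps 8 from row 2; 8 appends to row 3. P = [[1, 2, 4, 9], [3, 5], [6, 8], [7]], Q = [[1, 3, 6, 8], [2, 4], [5, 9], [7]].

So P = [[1, 2, 4, 9], [3, 5], [6, 8], [7]], Q = [[1, 3, 6, 8], [2, 4], [5, 9], [7]].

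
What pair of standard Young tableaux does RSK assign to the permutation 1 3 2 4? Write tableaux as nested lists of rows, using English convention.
Insert each entry of the permutation into P by Schensted row insertion, recording in Q the position of each new cell.

Insert 1: appended to row 1. P = [[1]].
Insert 3: appended to row 1. P = [[1, 3]].
Insert 2: 2 bumps 3 from row 1; 3 starts row 2. P = [[1, 2], [3]].
Insert 4: appended to row 1. P = [[1, 2, 4], [3]].

So P = [[1, 2, 4], [3]], Q = [[1, 2, 4], [3]].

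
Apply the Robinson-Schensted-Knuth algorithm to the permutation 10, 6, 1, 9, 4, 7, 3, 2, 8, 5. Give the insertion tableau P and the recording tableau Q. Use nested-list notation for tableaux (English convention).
P = [[1, 2, 5, 8], [3, 7], [4, 9], [6], [10]], Q = [[1, 4, 6, 9], [2, 5], [3, 10], [7], [8]]

Insert each entry of the permutation into P by Schensted row insertion, recording in Q the position of each new cell.

After inserting 10: P = [[10]].
After inserting 6: P = [[6], [10]].
After inserting 1: P = [[1], [6], [10]].
After inserting 9: P = [[1, 9], [6], [10]].
After inserting 4: P = [[1, 4], [6, 9], [10]].
After inserting 7: P = [[1, 4, 7], [6, 9], [10]].
After inserting 3: P = [[1, 3, 7], [4, 9], [6], [10]].
After inserting 2: P = [[1, 2, 7], [3, 9], [4], [6], [10]].
After inserting 8: P = [[1, 2, 7, 8], [3, 9], [4], [6], [10]].
After inserting 5: P = [[1, 2, 5, 8], [3, 7], [4, 9], [6], [10]].

So P = [[1, 2, 5, 8], [3, 7], [4, 9], [6], [10]], Q = [[1, 4, 6, 9], [2, 5], [3, 10], [7], [8]].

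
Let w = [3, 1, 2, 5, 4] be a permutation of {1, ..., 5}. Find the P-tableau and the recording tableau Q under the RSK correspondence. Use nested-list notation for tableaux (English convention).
Insert each entry of the permutation into P by Schensted row insertion, recording in Q the position of each new cell.

Insert 3: appended to row 1. P = [[3]].
Insert 1: 1 bumps 3 from row 1; 3 starts row 2. P = [[1], [3]].
Insert 2: appended to row 1. P = [[1, 2], [3]].
Insert 5: appended to row 1. P = [[1, 2, 5], [3]].
Insert 4: 4 bumps 5 from row 1; 5 appends to row 2. P = [[1, 2, 4], [3, 5]].

So P = [[1, 2, 4], [3, 5]], Q = [[1, 3, 4], [2, 5]].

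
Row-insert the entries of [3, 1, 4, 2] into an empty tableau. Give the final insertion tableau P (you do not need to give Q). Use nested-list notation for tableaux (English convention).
P = [[1, 2], [3, 4]]

Insert 3: appended to row 1. P = [[3]].
Insert 1: 1 bumps 3 from row 1; 3 starts row 2. P = [[1], [3]].
Insert 4: appended to row 1. P = [[1, 4], [3]].
Insert 2: 2 bumps 4 from row 1; 4 appends to row 2. P = [[1, 2], [3, 4]].

So P = [[1, 2], [3, 4]].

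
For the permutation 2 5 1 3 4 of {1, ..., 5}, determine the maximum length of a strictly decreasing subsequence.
2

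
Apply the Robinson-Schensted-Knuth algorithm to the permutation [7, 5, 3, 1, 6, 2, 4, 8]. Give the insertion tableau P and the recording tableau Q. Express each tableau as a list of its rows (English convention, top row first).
Insert each entry of the permutation into P by Schensted row insertion, recording in Q the position of each new cell.

Insert 7: appended to row 1. P = [[7]].
Insert 5: 5 bumps 7 from row 1; 7 starts row 2. P = [[5], [7]].
Insert 3: 3 bumps 5 from row 1; 5 bumps 7 from row 2; 7 starts row 3. P = [[3], [5], [7]].
Insert 1: 1 bumps 3 from row 1; 3 bumps 5 from row 2; 5 bumps 7 from row 3; 7 starts row 4. P = [[1], [3], [5], [7]].
Insert 6: appended to row 1. P = [[1, 6], [3], [5], [7]].
Insert 2: 2 bumps 6 from row 1; 6 appends to row 2. P = [[1, 2], [3, 6], [5], [7]].
Insert 4: appended to row 1. P = [[1, 2, 4], [3, 6], [5], [7]].
Insert 8: appended to row 1. P = [[1, 2, 4, 8], [3, 6], [5], [7]].

So P = [[1, 2, 4, 8], [3, 6], [5], [7]], Q = [[1, 5, 7, 8], [2, 6], [3], [4]].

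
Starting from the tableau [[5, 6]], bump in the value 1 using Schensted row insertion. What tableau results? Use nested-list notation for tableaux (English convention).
In row 1, 1 replaces 5 (the leftmost entry greater than 1); 5 is bumped to row 2. 5 starts a new row 2. The new tableau is [[1, 6], [5]].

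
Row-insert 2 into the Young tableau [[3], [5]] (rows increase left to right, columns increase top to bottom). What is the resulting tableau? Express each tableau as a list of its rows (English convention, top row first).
In row 1, 2 replaces 3 (the leftmost entry greater than 2); 3 is bumped to row 2. In row 2, 3 replaces 5 (the leftmost entry greater than 3); 5 is bumped to row 3. 5 starts a new row 3. The new tableau is [[2], [3], [5]].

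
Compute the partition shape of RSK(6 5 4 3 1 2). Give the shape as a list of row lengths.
Row-insert each entry into an empty tableau.

After inserting 6: P = [[6]].
After inserting 5: P = [[5], [6]].
After inserting 4: P = [[4], [5], [6]].
After inserting 3: P = [[3], [4], [5], [6]].
After inserting 1: P = [[1], [3], [4], [5], [6]].
After inserting 2: P = [[1, 2], [3], [4], [5], [6]].

The final insertion tableau P = [[1, 2], [3], [4], [5], [6]] has shape [2, 1, 1, 1, 1].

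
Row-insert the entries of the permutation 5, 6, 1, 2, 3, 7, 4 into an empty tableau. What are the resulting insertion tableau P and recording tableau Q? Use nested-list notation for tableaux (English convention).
P = [[1, 2, 3, 4], [5, 6, 7]], Q = [[1, 2, 5, 6], [3, 4, 7]]

Insert each entry of the permutation into P by Schensted row insertion, recording in Q the position of each new cell.

Insert 5: appended to row 1. P = [[5]].
Insert 6: appended to row 1. P = [[5, 6]].
Insert 1: 1 bumps 5 from row 1; 5 starts row 2. P = [[1, 6], [5]].
Insert 2: 2 bumps 6 from row 1; 6 appends to row 2. P = [[1, 2], [5, 6]].
Insert 3: appended to row 1. P = [[1, 2, 3], [5, 6]].
Insert 7: appended to row 1. P = [[1, 2, 3, 7], [5, 6]].
Insert 4: 4 bumps 7 from row 1; 7 appends to row 2. P = [[1, 2, 3, 4], [5, 6, 7]].

So P = [[1, 2, 3, 4], [5, 6, 7]], Q = [[1, 2, 5, 6], [3, 4, 7]].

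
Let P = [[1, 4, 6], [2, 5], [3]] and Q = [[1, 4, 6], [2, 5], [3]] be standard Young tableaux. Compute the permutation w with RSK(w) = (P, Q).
3 2 1 5 4 6

Reverse the RSK construction: for i from n down to 1, find the cell of Q containing i, remove the entry at that cell from P, and reverse-bump it up through P; the value ejected from row 1 is w(i).

Step i=6: Q has 6 at row 1, column 3; remove that cell from P, ejecting 6. So w(6) = 6. P is now [[1, 4], [2, 5], [3]].
Step i=5: Q has 5 at row 2, column 2; remove 5 from row 2 of P and reverse-bump: 5 enters row 1 and ejects 4. So w(5) = 4. P is now [[1, 5], [2], [3]].
Step i=4: Q has 4 at row 1, column 2; remove that cell from P, ejecting 5. So w(4) = 5. P is now [[1], [2], [3]].
Step i=3: Q has 3 at row 3, column 1; remove 3 from row 3 of P and reverse-bump: 3 enters row 2 and ejects 2; 2 enters row 1 and ejects 1. So w(3) = 1. P is now [[2], [3]].
Step i=2: Q has 2 at row 2, column 1; remove 3 from row 2 of P and reverse-bump: 3 enters row 1 and ejects 2. So w(2) = 2. P is now [[3]].
Step i=1: Q has 1 at row 1, column 1; remove that cell from P, ejecting 3. So w(1) = 3. P is now [].

So w = 3 2 1 5 4 6.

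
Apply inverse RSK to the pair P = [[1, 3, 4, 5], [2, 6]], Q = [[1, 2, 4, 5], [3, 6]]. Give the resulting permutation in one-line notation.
Reverse the RSK construction: for i from n down to 1, find the cell of Q containing i, remove the entry at that cell from P, and reverse-bump it up through P; the value ejected from row 1 is w(i).

Step i=6: Q has 6 at row 2, column 2; remove 6 from row 2 of P and reverse-bump: 6 enters row 1 and ejects 5. So w(6) = 5. P is now [[1, 3, 4, 6], [2]].
Step i=5: Q has 5 at row 1, column 4; remove that cell from P, ejecting 6. So w(5) = 6. P is now [[1, 3, 4], [2]].
Step i=4: Q has 4 at row 1, column 3; remove that cell from P, ejecting 4. So w(4) = 4. P is now [[1, 3], [2]].
Step i=3: Q has 3 at row 2, column 1; remove 2 from row 2 of P and reverse-bump: 2 enters row 1 and ejects 1. So w(3) = 1. P is now [[2, 3]].
Step i=2: Q has 2 at row 1, column 2; remove that cell from P, ejecting 3. So w(2) = 3. P is now [[2]].
Step i=1: Q has 1 at row 1, column 1; remove that cell from P, ejecting 2. So w(1) = 2. P is now [].

So w = 2 3 1 4 6 5.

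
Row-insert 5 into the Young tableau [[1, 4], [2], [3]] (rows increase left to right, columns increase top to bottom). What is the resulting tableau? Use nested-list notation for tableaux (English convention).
[[1, 4, 5], [2], [3]]

5 is larger than every entry of row 1, so it is appended to row 1. The new tableau is [[1, 4, 5], [2], [3]].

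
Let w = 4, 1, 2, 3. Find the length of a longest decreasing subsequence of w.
2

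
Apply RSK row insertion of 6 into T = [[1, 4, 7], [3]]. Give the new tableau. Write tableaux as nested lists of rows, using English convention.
[[1, 4, 6], [3, 7]]

In row 1, 6 replaces 7 (the leftmost entry greater than 6); 7 is bumped to row 2. 7 is appended to row 2. The new tableau is [[1, 4, 6], [3, 7]].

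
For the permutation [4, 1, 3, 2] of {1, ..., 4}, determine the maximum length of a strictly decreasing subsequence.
3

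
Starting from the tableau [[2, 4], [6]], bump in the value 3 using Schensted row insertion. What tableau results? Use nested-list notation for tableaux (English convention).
In row 1, 3 replaces 4 (the leftmost entry greater than 3); 4 is bumped to row 2. In row 2, 4 replaces 6 (the leftmost entry greater than 4); 6 is bumped to row 3. 6 starts a new row 3. The new tableau is [[2, 3], [4], [6]].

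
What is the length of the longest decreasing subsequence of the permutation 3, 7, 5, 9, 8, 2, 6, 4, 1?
5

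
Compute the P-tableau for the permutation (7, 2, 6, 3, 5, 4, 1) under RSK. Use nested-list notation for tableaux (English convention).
P = [[1, 3, 4], [2], [5], [6], [7]]

After inserting 7: P = [[7]].
After inserting 2: P = [[2], [7]].
After inserting 6: P = [[2, 6], [7]].
After inserting 3: P = [[2, 3], [6], [7]].
After inserting 5: P = [[2, 3, 5], [6], [7]].
After inserting 4: P = [[2, 3, 4], [5], [6], [7]].
After inserting 1: P = [[1, 3, 4], [2], [5], [6], [7]].

So P = [[1, 3, 4], [2], [5], [6], [7]].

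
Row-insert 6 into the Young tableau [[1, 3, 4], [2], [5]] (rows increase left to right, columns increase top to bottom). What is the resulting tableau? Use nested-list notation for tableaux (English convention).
6 is larger than every entry of row 1, so it is appended to row 1. The new tableau is [[1, 3, 4, 6], [2], [5]].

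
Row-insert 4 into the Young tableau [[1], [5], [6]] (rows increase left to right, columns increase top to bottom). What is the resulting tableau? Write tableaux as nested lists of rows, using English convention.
4 is larger than every entry of row 1, so it is appended to row 1. The new tableau is [[1, 4], [5], [6]].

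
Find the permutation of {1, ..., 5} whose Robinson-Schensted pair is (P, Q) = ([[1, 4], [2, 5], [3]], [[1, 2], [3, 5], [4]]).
Reverse the RSK construction: for i from n down to 1, find the cell of Q containing i, remove the entry at that cell from P, and reverse-bump it up through P; the value ejected from row 1 is w(i).

Step i=5: Q has 5 at row 2, column 2; remove 5 from row 2 of P and reverse-bump: 5 enters row 1 and ejects 4. So w(5) = 4. P is now [[1, 5], [2], [3]].
Step i=4: Q has 4 at row 3, column 1; remove 3 from row 3 of P and reverse-bump: 3 enters row 2 and ejects 2; 2 enters row 1 and ejects 1. So w(4) = 1. P is now [[2, 5], [3]].
Step i=3: Q has 3 at row 2, column 1; remove 3 from row 2 of P and reverse-bump: 3 enters row 1 and ejects 2. So w(3) = 2. P is now [[3, 5]].
Step i=2: Q has 2 at row 1, column 2; remove that cell from P, ejecting 5. So w(2) = 5. P is now [[3]].
Step i=1: Q has 1 at row 1, column 1; remove that cell from P, ejecting 3. So w(1) = 3. P is now [].

So w = 3 5 2 1 4.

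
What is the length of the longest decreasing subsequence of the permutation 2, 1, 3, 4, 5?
2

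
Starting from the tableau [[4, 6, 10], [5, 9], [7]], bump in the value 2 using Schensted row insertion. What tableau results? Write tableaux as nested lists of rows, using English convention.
[[2, 6, 10], [4, 9], [5], [7]]

In row 1, 2 replaces 4 (the leftmost entry greater than 2); 4 is bumped to row 2. In row 2, 4 replaces 5 (the leftmost entry greater than 4); 5 is bumped to row 3. In row 3, 5 replaces 7 (the leftmost entry greater than 5); 7 is bumped to row 4. 7 starts a new row 4. The new tableau is [[2, 6, 10], [4, 9], [5], [7]].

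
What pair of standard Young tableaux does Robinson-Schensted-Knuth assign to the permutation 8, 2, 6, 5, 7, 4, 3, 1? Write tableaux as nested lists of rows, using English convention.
Insert each entry of the permutation into P by Schensted row insertion, recording in Q the position of each new cell.

Insert 8: appended to row 1. P = [[8]], Q = [[1]].
Insert 2: 2 bumps 8 from row 1; 8 starts row 2. P = [[2], [8]], Q = [[1], [2]].
Insert 6: appended to row 1. P = [[2, 6], [8]], Q = [[1, 3], [2]].
Insert 5: 5 bumps 6 from row 1; 6 bumps 8 from row 2; 8 starts row 3. P = [[2, 5], [6], [8]], Q = [[1, 3], [2], [4]].
Insert 7: appended to row 1. P = [[2, 5, 7], [6], [8]], Q = [[1, 3, 5], [2], [4]].
Insert 4: 4 bumps 5 from row 1; 5 bumps 6 from row 2; 6 bumps 8 from row 3; 8 starts row 4. P = [[2, 4, 7], [5], [6], [8]], Q = [[1, 3, 5], [2], [4], [6]].
Insert 3: 3 bumps 4 from row 1; 4 bumps 5 from row 2; 5 bumps 6 from row 3; 6 bumps 8 from row 4; 8 starts row 5. P = [[2, 3, 7], [4], [5], [6], [8]], Q = [[1, 3, 5], [2], [4], [6], [7]].
Insert 1: 1 bumps 2 from row 1; 2 bumps 4 from row 2; 4 bumps 5 from row 3; 5 bumps 6 from row 4; 6 bumps 8 from row 5; 8 starts row 6. P = [[1, 3, 7], [2], [4], [5], [6], [8]], Q = [[1, 3, 5], [2], [4], [6], [7], [8]].

So P = [[1, 3, 7], [2], [4], [5], [6], [8]], Q = [[1, 3, 5], [2], [4], [6], [7], [8]].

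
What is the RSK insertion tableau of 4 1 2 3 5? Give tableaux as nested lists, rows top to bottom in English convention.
P = [[1, 2, 3, 5], [4]]

Insert 4: appended to row 1. P = [[4]].
Insert 1: 1 bumps 4 from row 1; 4 starts row 2. P = [[1], [4]].
Insert 2: appended to row 1. P = [[1, 2], [4]].
Insert 3: appended to row 1. P = [[1, 2, 3], [4]].
Insert 5: appended to row 1. P = [[1, 2, 3, 5], [4]].

So P = [[1, 2, 3, 5], [4]].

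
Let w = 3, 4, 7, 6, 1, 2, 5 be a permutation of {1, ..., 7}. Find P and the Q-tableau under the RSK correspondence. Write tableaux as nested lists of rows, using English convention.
Insert each entry of the permutation into P by Schensted row insertion, recording in Q the position of each new cell.

Insert 3: appended to row 1. P = [[3]].
Insert 4: appended to row 1. P = [[3, 4]].
Insert 7: appended to row 1. P = [[3, 4, 7]].
Insert 6: 6 bumps 7 from row 1; 7 starts row 2. P = [[3, 4, 6], [7]].
Insert 1: 1 bumps 3 from row 1; 3 bumps 7 from row 2; 7 starts row 3. P = [[1, 4, 6], [3], [7]].
Insert 2: 2 bumps 4 from row 1; 4 appends to row 2. P = [[1, 2, 6], [3, 4], [7]].
Insert 5: 5 bumps 6 from row 1; 6 appends to row 2. P = [[1, 2, 5], [3, 4, 6], [7]].

So P = [[1, 2, 5], [3, 4, 6], [7]], Q = [[1, 2, 3], [4, 6, 7], [5]].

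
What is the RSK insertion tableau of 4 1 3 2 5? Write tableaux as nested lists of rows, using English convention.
After inserting 4: P = [[4]].
After inserting 1: P = [[1], [4]].
After inserting 3: P = [[1, 3], [4]].
After inserting 2: P = [[1, 2], [3], [4]].
After inserting 5: P = [[1, 2, 5], [3], [4]].

So P = [[1, 2, 5], [3], [4]].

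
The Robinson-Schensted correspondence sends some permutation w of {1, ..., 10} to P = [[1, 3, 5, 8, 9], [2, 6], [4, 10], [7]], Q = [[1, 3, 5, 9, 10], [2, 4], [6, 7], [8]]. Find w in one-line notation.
Reverse the RSK construction: for i from n down to 1, find the cell of Q containing i, remove the entry at that cell from P, and reverse-bump it up through P; the value ejected from row 1 is w(i).

Step i=10: Q has 10 at row 1, column 5; remove that cell from P, ejecting 9. So w(10) = 9. P is now [[1, 3, 5, 8], [2, 6], [4, 10], [7]].
Step i=9: Q has 9 at row 1, column 4; remove that cell from P, ejecting 8. So w(9) = 8. P is now [[1, 3, 5], [2, 6], [4, 10], [7]].
Step i=8: Q has 8 at row 4, column 1; remove 7 from row 4 of P and reverse-bump: 7 enters row 3 and ejects 4; 4 enters row 2 and ejects 2; 2 enters row 1 and ejects 1. So w(8) = 1. P is now [[2, 3, 5], [4, 6], [7, 10]].
Step i=7: Q has 7 at row 3, column 2; remove 10 from row 3 of P and reverse-bump: 10 enters row 2 and ejects 6; 6 enters row 1 and ejects 5. So w(7) = 5. P is now [[2, 3, 6], [4, 10], [7]].
Step i=6: Q has 6 at row 3, column 1; remove 7 from row 3 of P and reverse-bump: 7 enters row 2 and ejects 4; 4 enters row 1 and ejects 3. So w(6) = 3. P is now [[2, 4, 6], [7, 10]].
Step i=5: Q has 5 at row 1, column 3; remove that cell from P, ejecting 6. So w(5) = 6. P is now [[2, 4], [7, 10]].
Step i=4: Q has 4 at row 2, column 2; remove 10 from row 2 of P and reverse-bump: 10 enters row 1 and ejects 4. So w(4) = 4. P is now [[2, 10], [7]].
Step i=3: Q has 3 at row 1, column 2; remove that cell from P, ejecting 10. So w(3) = 10. P is now [[2], [7]].
Step i=2: Q has 2 at row 2, column 1; remove 7 from row 2 of P and reverse-bump: 7 enters row 1 and ejects 2. So w(2) = 2. P is now [[7]].
Step i=1: Q has 1 at row 1, column 1; remove that cell from P, ejecting 7. So w(1) = 7. P is now [].

So w = 7 2 10 4 6 3 5 1 8 9.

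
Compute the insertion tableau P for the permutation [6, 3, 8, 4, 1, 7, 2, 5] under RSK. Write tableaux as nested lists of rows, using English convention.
P = [[1, 2, 5], [3, 4, 7], [6, 8]]

Insert 6: appended to row 1. P = [[6]].
Insert 3: 3 bumps 6 from row 1; 6 starts row 2. P = [[3], [6]].
Insert 8: appended to row 1. P = [[3, 8], [6]].
Insert 4: 4 bumps 8 from row 1; 8 appends to row 2. P = [[3, 4], [6, 8]].
Insert 1: 1 bumps 3 from row 1; 3 bumps 6 from row 2; 6 starts row 3. P = [[1, 4], [3, 8], [6]].
Insert 7: appended to row 1. P = [[1, 4, 7], [3, 8], [6]].
Insert 2: 2 bumps 4 from row 1; 4 bumps 8 from row 2; 8 appends to row 3. P = [[1, 2, 7], [3, 4], [6, 8]].
Insert 5: 5 bumps 7 from row 1; 7 appends to row 2. P = [[1, 2, 5], [3, 4, 7], [6, 8]].

So P = [[1, 2, 5], [3, 4, 7], [6, 8]].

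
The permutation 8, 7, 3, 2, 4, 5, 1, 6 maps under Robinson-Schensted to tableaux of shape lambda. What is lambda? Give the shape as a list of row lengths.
[4, 1, 1, 1, 1]

Row-insert each entry into an empty tableau.

After inserting 8: P = [[8]].
After inserting 7: P = [[7], [8]].
After inserting 3: P = [[3], [7], [8]].
After inserting 2: P = [[2], [3], [7], [8]].
After inserting 4: P = [[2, 4], [3], [7], [8]].
After inserting 5: P = [[2, 4, 5], [3], [7], [8]].
After inserting 1: P = [[1, 4, 5], [2], [3], [7], [8]].
After inserting 6: P = [[1, 4, 5, 6], [2], [3], [7], [8]].

The final insertion tableau P = [[1, 4, 5, 6], [2], [3], [7], [8]] has shape [4, 1, 1, 1, 1].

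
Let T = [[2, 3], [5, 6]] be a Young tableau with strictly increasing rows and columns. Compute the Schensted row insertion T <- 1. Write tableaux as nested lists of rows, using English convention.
In row 1, 1 replaces 2 (the leftmost entry greater than 1); 2 is bumped to row 2. In row 2, 2 replaces 5 (the leftmost entry greater than 2); 5 is bumped to row 3. 5 starts a new row 3. The new tableau is [[1, 3], [2, 6], [5]].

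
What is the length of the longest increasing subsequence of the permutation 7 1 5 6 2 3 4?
4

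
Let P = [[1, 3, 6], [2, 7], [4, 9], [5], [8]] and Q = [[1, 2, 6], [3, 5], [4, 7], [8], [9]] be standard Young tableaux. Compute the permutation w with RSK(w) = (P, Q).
Reverse RSK: for i = n, n-1, ..., 1, locate i in Q, remove the corresponding corner cell from P, and reverse-bump its entry up through P; the value ejected from row 1 is w(i).

So w = 8 9 5 2 4 7 6 3 1.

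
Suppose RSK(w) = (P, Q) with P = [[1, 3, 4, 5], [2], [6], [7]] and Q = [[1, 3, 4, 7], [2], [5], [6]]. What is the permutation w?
7 2 3 6 4 1 5

Reverse the RSK construction: for i from n down to 1, find the cell of Q containing i, remove the entry at that cell from P, and reverse-bump it up through P; the value ejected from row 1 is w(i).

Step i=7: Q has 7 at row 1, column 4; remove that cell from P, ejecting 5. So w(7) = 5. P is now [[1, 3, 4], [2], [6], [7]].
Step i=6: Q has 6 at row 4, column 1; remove 7 from row 4 of P and reverse-bump: 7 enters row 3 and ejects 6; 6 enters row 2 and ejects 2; 2 enters row 1 and ejects 1. So w(6) = 1. P is now [[2, 3, 4], [6], [7]].
Step i=5: Q has 5 at row 3, column 1; remove 7 from row 3 of P and reverse-bump: 7 enters row 2 and ejects 6; 6 enters row 1 and ejects 4. So w(5) = 4. P is now [[2, 3, 6], [7]].
Step i=4: Q has 4 at row 1, column 3; remove that cell from P, ejecting 6. So w(4) = 6. P is now [[2, 3], [7]].
Step i=3: Q has 3 at row 1, column 2; remove that cell from P, ejecting 3. So w(3) = 3. P is now [[2], [7]].
Step i=2: Q has 2 at row 2, column 1; remove 7 from row 2 of P and reverse-bump: 7 enters row 1 and ejects 2. So w(2) = 2. P is now [[7]].
Step i=1: Q has 1 at row 1, column 1; remove that cell from P, ejecting 7. So w(1) = 7. P is now [].

So w = 7 2 3 6 4 1 5.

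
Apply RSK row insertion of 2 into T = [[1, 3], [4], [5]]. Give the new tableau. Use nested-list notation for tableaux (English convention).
[[1, 2], [3], [4], [5]]

In row 1, 2 replaces 3 (the leftmost entry greater than 2); 3 is bumped to row 2. In row 2, 3 replaces 4 (the leftmost entry greater than 3); 4 is bumped to row 3. In row 3, 4 replaces 5 (the leftmost entry greater than 4); 5 is bumped to row 4. 5 starts a new row 4. The new tableau is [[1, 2], [3], [4], [5]].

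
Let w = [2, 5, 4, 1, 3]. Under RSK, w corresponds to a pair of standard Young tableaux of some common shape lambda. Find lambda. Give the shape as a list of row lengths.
Row-insert each entry into an empty tableau.

After inserting 2: P = [[2]].
After inserting 5: P = [[2, 5]].
After inserting 4: P = [[2, 4], [5]].
After inserting 1: P = [[1, 4], [2], [5]].
After inserting 3: P = [[1, 3], [2, 4], [5]].

The final insertion tableau P = [[1, 3], [2, 4], [5]] has shape [2, 2, 1].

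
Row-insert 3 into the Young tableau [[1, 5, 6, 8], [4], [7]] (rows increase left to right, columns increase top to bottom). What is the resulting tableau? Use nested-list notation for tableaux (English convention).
[[1, 3, 6, 8], [4, 5], [7]]

In row 1, 3 replaces 5 (the leftmost entry greater than 3); 5 is bumped to row 2. 5 is appended to row 2. The new tableau is [[1, 3, 6, 8], [4, 5], [7]].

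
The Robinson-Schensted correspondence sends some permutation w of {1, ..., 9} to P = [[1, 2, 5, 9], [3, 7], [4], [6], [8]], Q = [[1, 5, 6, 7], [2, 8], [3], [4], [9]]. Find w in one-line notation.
8 6 4 1 3 7 9 5 2

Reverse the RSK construction: for i from n down to 1, find the cell of Q containing i, remove the entry at that cell from P, and reverse-bump it up through P; the value ejected from row 1 is w(i).

Step i=9: Q has 9 at row 5, column 1; remove 8 from row 5 of P and reverse-bump: 8 enters row 4 and ejects 6; 6 enters row 3 and ejects 4; 4 enters row 2 and ejects 3; 3 enters row 1 and ejects 2. So w(9) = 2. P is now [[1, 3, 5, 9], [4, 7], [6], [8]].
Step i=8: Q has 8 at row 2, column 2; remove 7 from row 2 of P and reverse-bump: 7 enters row 1 and ejects 5. So w(8) = 5. P is now [[1, 3, 7, 9], [4], [6], [8]].
Step i=7: Q has 7 at row 1, column 4; remove that cell from P, ejecting 9. So w(7) = 9. P is now [[1, 3, 7], [4], [6], [8]].
Step i=6: Q has 6 at row 1, column 3; remove that cell from P, ejecting 7. So w(6) = 7. P is now [[1, 3], [4], [6], [8]].
Step i=5: Q has 5 at row 1, column 2; remove that cell from P, ejecting 3. So w(5) = 3. P is now [[1], [4], [6], [8]].
Step i=4: Q has 4 at row 4, column 1; remove 8 from row 4 of P and reverse-bump: 8 enters row 3 and ejects 6; 6 enters row 2 and ejects 4; 4 enters row 1 and ejects 1. So w(4) = 1. P is now [[4], [6], [8]].
Step i=3: Q has 3 at row 3, column 1; remove 8 from row 3 of P and reverse-bump: 8 enters row 2 and ejects 6; 6 enters row 1 and ejects 4. So w(3) = 4. P is now [[6], [8]].
Step i=2: Q has 2 at row 2, column 1; remove 8 from row 2 of P and reverse-bump: 8 enters row 1 and ejects 6. So w(2) = 6. P is now [[8]].
Step i=1: Q has 1 at row 1, column 1; remove that cell from P, ejecting 8. So w(1) = 8. P is now [].

So w = 8 6 4 1 3 7 9 5 2.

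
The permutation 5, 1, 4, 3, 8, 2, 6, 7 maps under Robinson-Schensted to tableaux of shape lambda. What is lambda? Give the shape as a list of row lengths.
Row-insert each entry into an empty tableau.

After inserting 5: P = [[5]].
After inserting 1: P = [[1], [5]].
After inserting 4: P = [[1, 4], [5]].
After inserting 3: P = [[1, 3], [4], [5]].
After inserting 8: P = [[1, 3, 8], [4], [5]].
After inserting 2: P = [[1, 2, 8], [3], [4], [5]].
After inserting 6: P = [[1, 2, 6], [3, 8], [4], [5]].
After inserting 7: P = [[1, 2, 6, 7], [3, 8], [4], [5]].

The final insertion tableau P = [[1, 2, 6, 7], [3, 8], [4], [5]] has shape [4, 2, 1, 1].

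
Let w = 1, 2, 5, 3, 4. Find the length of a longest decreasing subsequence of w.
2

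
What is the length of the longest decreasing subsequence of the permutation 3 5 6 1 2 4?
2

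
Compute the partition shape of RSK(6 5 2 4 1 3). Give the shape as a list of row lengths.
Row-insert each entry into an empty tableau.

After inserting 6: P = [[6]].
After inserting 5: P = [[5], [6]].
After inserting 2: P = [[2], [5], [6]].
After inserting 4: P = [[2, 4], [5], [6]].
After inserting 1: P = [[1, 4], [2], [5], [6]].
After inserting 3: P = [[1, 3], [2, 4], [5], [6]].

The final insertion tableau P = [[1, 3], [2, 4], [5], [6]] has shape [2, 2, 1, 1].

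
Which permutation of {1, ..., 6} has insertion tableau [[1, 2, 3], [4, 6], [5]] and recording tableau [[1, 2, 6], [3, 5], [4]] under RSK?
5 6 4 1 2 3

Reverse the RSK construction: for i from n down to 1, find the cell of Q containing i, remove the entry at that cell from P, and reverse-bump it up through P; the value ejected from row 1 is w(i).

Step i=6: Q has 6 at row 1, column 3; remove that cell from P, ejecting 3. So w(6) = 3. P is now [[1, 2], [4, 6], [5]].
Step i=5: Q has 5 at row 2, column 2; remove 6 from row 2 of P and reverse-bump: 6 enters row 1 and ejects 2. So w(5) = 2. P is now [[1, 6], [4], [5]].
Step i=4: Q has 4 at row 3, column 1; remove 5 from row 3 of P and reverse-bump: 5 enters row 2 and ejects 4; 4 enters row 1 and ejects 1. So w(4) = 1. P is now [[4, 6], [5]].
Step i=3: Q has 3 at row 2, column 1; remove 5 from row 2 of P and reverse-bump: 5 enters row 1 and ejects 4. So w(3) = 4. P is now [[5, 6]].
Step i=2: Q has 2 at row 1, column 2; remove that cell from P, ejecting 6. So w(2) = 6. P is now [[5]].
Step i=1: Q has 1 at row 1, column 1; remove that cell from P, ejecting 5. So w(1) = 5. P is now [].

So w = 5 6 4 1 2 3.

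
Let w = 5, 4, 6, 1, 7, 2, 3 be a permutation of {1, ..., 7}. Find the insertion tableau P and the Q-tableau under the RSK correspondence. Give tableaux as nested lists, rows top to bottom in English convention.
Insert each entry of the permutation into P by Schensted row insertion, recording in Q the position of each new cell.

Insert 5: appended to row 1. P = [[5]].
Insert 4: 4 bumps 5 from row 1; 5 starts row 2. P = [[4], [5]].
Insert 6: appended to row 1. P = [[4, 6], [5]].
Insert 1: 1 bumps 4 from row 1; 4 bumps 5 from row 2; 5 starts row 3. P = [[1, 6], [4], [5]].
Insert 7: appended to row 1. P = [[1, 6, 7], [4], [5]].
Insert 2: 2 bumps 6 from row 1; 6 appends to row 2. P = [[1, 2, 7], [4, 6], [5]].
Insert 3: 3 bumps 7 from row 1; 7 appends to row 2. P = [[1, 2, 3], [4, 6, 7], [5]].

So P = [[1, 2, 3], [4, 6, 7], [5]], Q = [[1, 3, 5], [2, 6, 7], [4]].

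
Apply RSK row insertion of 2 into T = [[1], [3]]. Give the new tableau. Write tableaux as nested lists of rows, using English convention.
[[1, 2], [3]]

2 is larger than every entry of row 1, so it is appended to row 1. The new tableau is [[1, 2], [3]].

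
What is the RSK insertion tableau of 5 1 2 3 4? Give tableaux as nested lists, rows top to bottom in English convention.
P = [[1, 2, 3, 4], [5]]

After inserting 5: P = [[5]].
After inserting 1: P = [[1], [5]].
After inserting 2: P = [[1, 2], [5]].
After inserting 3: P = [[1, 2, 3], [5]].
After inserting 4: P = [[1, 2, 3, 4], [5]].

So P = [[1, 2, 3, 4], [5]].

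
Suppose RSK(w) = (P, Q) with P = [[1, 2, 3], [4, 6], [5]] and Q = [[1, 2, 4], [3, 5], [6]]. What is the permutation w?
1 5 2 6 4 3

Reverse the RSK construction: for i from n down to 1, find the cell of Q containing i, remove the entry at that cell from P, and reverse-bump it up through P; the value ejected from row 1 is w(i).

Step i=6: Q has 6 at row 3, column 1; remove 5 from row 3 of P and reverse-bump: 5 enters row 2 and ejects 4; 4 enters row 1 and ejects 3. So w(6) = 3. P is now [[1, 2, 4], [5, 6]].
Step i=5: Q has 5 at row 2, column 2; remove 6 from row 2 of P and reverse-bump: 6 enters row 1 and ejects 4. So w(5) = 4. P is now [[1, 2, 6], [5]].
Step i=4: Q has 4 at row 1, column 3; remove that cell from P, ejecting 6. So w(4) = 6. P is now [[1, 2], [5]].
Step i=3: Q has 3 at row 2, column 1; remove 5 from row 2 of P and reverse-bump: 5 enters row 1 and ejects 2. So w(3) = 2. P is now [[1, 5]].
Step i=2: Q has 2 at row 1, column 2; remove that cell from P, ejecting 5. So w(2) = 5. P is now [[1]].
Step i=1: Q has 1 at row 1, column 1; remove that cell from P, ejecting 1. So w(1) = 1. P is now [].

So w = 1 5 2 6 4 3.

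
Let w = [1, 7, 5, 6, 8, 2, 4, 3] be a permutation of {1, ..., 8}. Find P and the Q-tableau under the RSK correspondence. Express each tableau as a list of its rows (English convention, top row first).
Insert each entry of the permutation into P by Schensted row insertion, recording in Q the position of each new cell.

Insert 1: appended to row 1. P = [[1]].
Insert 7: appended to row 1. P = [[1, 7]].
Insert 5: 5 bumps 7 from row 1; 7 starts row 2. P = [[1, 5], [7]].
Insert 6: appended to row 1. P = [[1, 5, 6], [7]].
Insert 8: appended to row 1. P = [[1, 5, 6, 8], [7]].
Insert 2: 2 bumps 5 from row 1; 5 bumps 7 from row 2; 7 starts row 3. P = [[1, 2, 6, 8], [5], [7]].
Insert 4: 4 bumps 6 from row 1; 6 appends to row 2. P = [[1, 2, 4, 8], [5, 6], [7]].
Insert 3: 3 bumps 4 from row 1; 4 bumps 5 from row 2; 5 bumps 7 from row 3; 7 starts row 4. P = [[1, 2, 3, 8], [4, 6], [5], [7]].

So P = [[1, 2, 3, 8], [4, 6], [5], [7]], Q = [[1, 2, 4, 5], [3, 7], [6], [8]].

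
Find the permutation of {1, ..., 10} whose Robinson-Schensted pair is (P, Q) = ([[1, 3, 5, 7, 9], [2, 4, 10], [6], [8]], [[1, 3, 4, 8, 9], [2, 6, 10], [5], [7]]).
8 2 4 6 1 5 3 7 10 9

Reverse the RSK construction: for i from n down to 1, find the cell of Q containing i, remove the entry at that cell from P, and reverse-bump it up through P; the value ejected from row 1 is w(i).

Step i=10: Q has 10 at row 2, column 3; remove 10 from row 2 of P and reverse-bump: 10 enters row 1 and ejects 9. So w(10) = 9. P is now [[1, 3, 5, 7, 10], [2, 4], [6], [8]].
Step i=9: Q has 9 at row 1, column 5; remove that cell from P, ejecting 10. So w(9) = 10. P is now [[1, 3, 5, 7], [2, 4], [6], [8]].
Step i=8: Q has 8 at row 1, column 4; remove that cell from P, ejecting 7. So w(8) = 7. P is now [[1, 3, 5], [2, 4], [6], [8]].
Step i=7: Q has 7 at row 4, column 1; remove 8 from row 4 of P and reverse-bump: 8 enters row 3 and ejects 6; 6 enters row 2 and ejects 4; 4 enters row 1 and ejects 3. So w(7) = 3. P is now [[1, 4, 5], [2, 6], [8]].
Step i=6: Q has 6 at row 2, column 2; remove 6 from row 2 of P and reverse-bump: 6 enters row 1 and ejects 5. So w(6) = 5. P is now [[1, 4, 6], [2], [8]].
Step i=5: Q has 5 at row 3, column 1; remove 8 from row 3 of P and reverse-bump: 8 enters row 2 and ejects 2; 2 enters row 1 and ejects 1. So w(5) = 1. P is now [[2, 4, 6], [8]].
Step i=4: Q has 4 at row 1, column 3; remove that cell from P, ejecting 6. So w(4) = 6. P is now [[2, 4], [8]].
Step i=3: Q has 3 at row 1, column 2; remove that cell from P, ejecting 4. So w(3) = 4. P is now [[2], [8]].
Step i=2: Q has 2 at row 2, column 1; remove 8 from row 2 of P and reverse-bump: 8 enters row 1 and ejects 2. So w(2) = 2. P is now [[8]].
Step i=1: Q has 1 at row 1, column 1; remove that cell from P, ejecting 8. So w(1) = 8. P is now [].

So w = 8 2 4 6 1 5 3 7 10 9.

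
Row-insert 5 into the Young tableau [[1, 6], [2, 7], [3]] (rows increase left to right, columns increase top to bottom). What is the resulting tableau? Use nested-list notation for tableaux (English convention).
In row 1, 5 replaces 6 (the leftmost entry greater than 5); 6 is bumped to row 2. In row 2, 6 replaces 7 (the leftmost entry greater than 6); 7 is bumped to row 3. 7 is appended to row 3. The new tableau is [[1, 5], [2, 6], [3, 7]].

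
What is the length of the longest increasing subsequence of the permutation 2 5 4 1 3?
2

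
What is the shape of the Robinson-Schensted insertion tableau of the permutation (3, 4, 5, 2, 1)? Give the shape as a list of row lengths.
[3, 1, 1]

Row-insert each entry into an empty tableau.

After inserting 3: P = [[3]].
After inserting 4: P = [[3, 4]].
After inserting 5: P = [[3, 4, 5]].
After inserting 2: P = [[2, 4, 5], [3]].
After inserting 1: P = [[1, 4, 5], [2], [3]].

The final insertion tableau P = [[1, 4, 5], [2], [3]] has shape [3, 1, 1].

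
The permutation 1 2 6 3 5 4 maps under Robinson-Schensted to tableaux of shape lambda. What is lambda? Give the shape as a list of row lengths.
[4, 1, 1]

Row-insert each entry into an empty tableau.

After inserting 1: P = [[1]].
After inserting 2: P = [[1, 2]].
After inserting 6: P = [[1, 2, 6]].
After inserting 3: P = [[1, 2, 3], [6]].
After inserting 5: P = [[1, 2, 3, 5], [6]].
After inserting 4: P = [[1, 2, 3, 4], [5], [6]].

The final insertion tableau P = [[1, 2, 3, 4], [5], [6]] has shape [4, 1, 1].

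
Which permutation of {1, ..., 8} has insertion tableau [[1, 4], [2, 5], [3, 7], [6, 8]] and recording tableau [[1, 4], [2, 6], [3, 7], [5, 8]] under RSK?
6 3 2 8 1 7 5 4

Reverse the RSK construction: for i from n down to 1, find the cell of Q containing i, remove the entry at that cell from P, and reverse-bump it up through P; the value ejected from row 1 is w(i).

Step i=8: Q has 8 at row 4, column 2; remove 8 from row 4 of P and reverse-bump: 8 enters row 3 and ejects 7; 7 enters row 2 and ejects 5; 5 enters row 1 and ejects 4. So w(8) = 4. P is now [[1, 5], [2, 7], [3, 8], [6]].
Step i=7: Q has 7 at row 3, column 2; remove 8 from row 3 of P and reverse-bump: 8 enters row 2 and ejects 7; 7 enters row 1 and ejects 5. So w(7) = 5. P is now [[1, 7], [2, 8], [3], [6]].
Step i=6: Q has 6 at row 2, column 2; remove 8 from row 2 of P and reverse-bump: 8 enters row 1 and ejects 7. So w(6) = 7. P is now [[1, 8], [2], [3], [6]].
Step i=5: Q has 5 at row 4, column 1; remove 6 from row 4 of P and reverse-bump: 6 enters row 3 and ejects 3; 3 enters row 2 and ejects 2; 2 enters row 1 and ejects 1. So w(5) = 1. P is now [[2, 8], [3], [6]].
Step i=4: Q has 4 at row 1, column 2; remove that cell from P, ejecting 8. So w(4) = 8. P is now [[2], [3], [6]].
Step i=3: Q has 3 at row 3, column 1; remove 6 from row 3 of P and reverse-bump: 6 enters row 2 and ejects 3; 3 enters row 1 and ejects 2. So w(3) = 2. P is now [[3], [6]].
Step i=2: Q has 2 at row 2, column 1; remove 6 from row 2 of P and reverse-bump: 6 enters row 1 and ejects 3. So w(2) = 3. P is now [[6]].
Step i=1: Q has 1 at row 1, column 1; remove that cell from P, ejecting 6. So w(1) = 6. P is now [].

So w = 6 3 2 8 1 7 5 4.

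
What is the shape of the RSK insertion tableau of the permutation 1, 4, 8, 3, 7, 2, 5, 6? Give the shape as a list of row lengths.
Row-insert each entry into an empty tableau.

After inserting 1: P = [[1]].
After inserting 4: P = [[1, 4]].
After inserting 8: P = [[1, 4, 8]].
After inserting 3: P = [[1, 3, 8], [4]].
After inserting 7: P = [[1, 3, 7], [4, 8]].
After inserting 2: P = [[1, 2, 7], [3, 8], [4]].
After inserting 5: P = [[1, 2, 5], [3, 7], [4, 8]].
After inserting 6: P = [[1, 2, 5, 6], [3, 7], [4, 8]].

The final insertion tableau P = [[1, 2, 5, 6], [3, 7], [4, 8]] has shape [4, 2, 2].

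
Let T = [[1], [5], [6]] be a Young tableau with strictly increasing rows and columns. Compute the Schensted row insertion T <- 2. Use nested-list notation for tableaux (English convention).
2 is larger than every entry of row 1, so it is appended to row 1. The new tableau is [[1, 2], [5], [6]].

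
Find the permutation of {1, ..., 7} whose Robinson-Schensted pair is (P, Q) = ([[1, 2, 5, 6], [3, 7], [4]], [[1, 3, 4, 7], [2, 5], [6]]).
Reverse the RSK construction: for i from n down to 1, find the cell of Q containing i, remove the entry at that cell from P, and reverse-bump it up through P; the value ejected from row 1 is w(i).

Step i=7: Q has 7 at row 1, column 4; remove that cell from P, ejecting 6. So w(7) = 6. P is now [[1, 2, 5], [3, 7], [4]].
Step i=6: Q has 6 at row 3, column 1; remove 4 from row 3 of P and reverse-bump: 4 enters row 2 and ejects 3; 3 enters row 1 and ejects 2. So w(6) = 2. P is now [[1, 3, 5], [4, 7]].
Step i=5: Q has 5 at row 2, column 2; remove 7 from row 2 of P and reverse-bump: 7 enters row 1 and ejects 5. So w(5) = 5. P is now [[1, 3, 7], [4]].
Step i=4: Q has 4 at row 1, column 3; remove that cell from P, ejecting 7. So w(4) = 7. P is now [[1, 3], [4]].
Step i=3: Q has 3 at row 1, column 2; remove that cell from P, ejecting 3. So w(3) = 3. P is now [[1], [4]].
Step i=2: Q has 2 at row 2, column 1; remove 4 from row 2 of P and reverse-bump: 4 enters row 1 and ejects 1. So w(2) = 1. P is now [[4]].
Step i=1: Q has 1 at row 1, column 1; remove that cell from P, ejecting 4. So w(1) = 4. P is now [].

So w = 4 1 3 7 5 2 6.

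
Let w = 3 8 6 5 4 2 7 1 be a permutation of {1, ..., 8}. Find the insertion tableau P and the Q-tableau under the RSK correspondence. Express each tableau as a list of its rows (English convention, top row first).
P = [[1, 4, 7], [2], [3], [5], [6], [8]], Q = [[1, 2, 7], [3], [4], [5], [6], [8]]

Insert each entry of the permutation into P by Schensted row insertion, recording in Q the position of each new cell.

Insert 3: appended to row 1. P = [[3]], Q = [[1]].
Insert 8: appended to row 1. P = [[3, 8]], Q = [[1, 2]].
Insert 6: 6 bumps 8 from row 1; 8 starts row 2. P = [[3, 6], [8]], Q = [[1, 2], [3]].
Insert 5: 5 bumps 6 from row 1; 6 bumps 8 from row 2; 8 starts row 3. P = [[3, 5], [6], [8]], Q = [[1, 2], [3], [4]].
Insert 4: 4 bumps 5 from row 1; 5 bumps 6 from row 2; 6 bumps 8 from row 3; 8 starts row 4. P = [[3, 4], [5], [6], [8]], Q = [[1, 2], [3], [4], [5]].
Insert 2: 2 bumps 3 from row 1; 3 bumps 5 from row 2; 5 bumps 6 from row 3; 6 bumps 8 from row 4; 8 starts row 5. P = [[2, 4], [3], [5], [6], [8]], Q = [[1, 2], [3], [4], [5], [6]].
Insert 7: appended to row 1. P = [[2, 4, 7], [3], [5], [6], [8]], Q = [[1, 2, 7], [3], [4], [5], [6]].
Insert 1: 1 bumps 2 from row 1; 2 bumps 3 from row 2; 3 bumps 5 from row 3; 5 bumps 6 from row 4; 6 bumps 8 from row 5; 8 starts row 6. P = [[1, 4, 7], [2], [3], [5], [6], [8]], Q = [[1, 2, 7], [3], [4], [5], [6], [8]].

So P = [[1, 4, 7], [2], [3], [5], [6], [8]], Q = [[1, 2, 7], [3], [4], [5], [6], [8]].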